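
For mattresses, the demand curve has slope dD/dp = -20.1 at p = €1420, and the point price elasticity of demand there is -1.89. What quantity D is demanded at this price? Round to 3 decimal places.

15101.587

Ed = (dD/dp)·(p/D) ⇒ D = (dD/dp)·p/Ed = (-20.1)·1420/(-1.89) = 15101.58730…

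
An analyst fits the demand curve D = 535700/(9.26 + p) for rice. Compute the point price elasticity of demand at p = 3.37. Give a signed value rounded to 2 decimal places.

-0.27

dD/dp = −535700/(9.26 + p)² = -3358.26. At p = 3.37, D = 42414.9.
Ed = (dD/dp)·(p/D) = (-3358.26) × (3.37/42414.9) = -0.2668…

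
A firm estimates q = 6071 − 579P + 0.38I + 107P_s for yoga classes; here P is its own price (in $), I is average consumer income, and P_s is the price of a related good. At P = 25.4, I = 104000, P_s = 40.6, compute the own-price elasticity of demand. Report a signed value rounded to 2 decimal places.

At the given values, q = 6071 − 579(25.4) + 0.38(104000) + 107(40.6) = 35228.6.
∂q/∂P = −579.
E = (-579) × (25.4/35228.6) = -0.4174…

-0.42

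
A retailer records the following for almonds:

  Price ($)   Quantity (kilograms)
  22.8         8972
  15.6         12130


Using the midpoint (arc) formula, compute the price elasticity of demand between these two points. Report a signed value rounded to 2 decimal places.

%ΔQ = (12130 − 8972) / [(8972 + 12130)/2] = 3158/10551 = 0.299308…
%ΔP = (15.6 − 22.8) / [(22.8 + 15.6)/2] = -7.2/19.2 = -0.375
Arc Ed = %ΔQ / %ΔP = (3158/10551) / (-7.2/19.2) = -0.7981…

-0.80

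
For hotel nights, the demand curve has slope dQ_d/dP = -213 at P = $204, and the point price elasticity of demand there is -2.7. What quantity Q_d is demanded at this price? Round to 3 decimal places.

16093.333

Ed = (dQ_d/dP)·(P/Q_d) ⇒ Q_d = (dQ_d/dP)·P/Ed = (-213)·204/(-2.7) = 16093.33333…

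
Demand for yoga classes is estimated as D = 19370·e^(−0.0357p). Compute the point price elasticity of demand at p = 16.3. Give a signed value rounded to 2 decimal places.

dD/dp = −0.0357·D = -386.436. At p = 16.3, D = 10824.5.
Ed = (dD/dp)·(p/D) = (-386.436) × (16.3/10824.5) = -0.5819…

-0.58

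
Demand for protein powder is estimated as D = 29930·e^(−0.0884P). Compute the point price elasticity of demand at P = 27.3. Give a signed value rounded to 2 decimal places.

-2.41

dD/dP = −0.0884·D = -236.847. At P = 27.3, D = 2679.26.
Ed = (dD/dP)·(P/D) = (-236.847) × (27.3/2679.26) = -2.4133…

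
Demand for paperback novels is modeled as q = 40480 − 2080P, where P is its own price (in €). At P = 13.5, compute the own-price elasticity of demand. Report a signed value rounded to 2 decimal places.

At the given values, q = 40480 − 2080(13.5) = 12400.
∂q/∂P = −2080.
E = (-2080) × (13.5/12400) = -2.2645…

-2.26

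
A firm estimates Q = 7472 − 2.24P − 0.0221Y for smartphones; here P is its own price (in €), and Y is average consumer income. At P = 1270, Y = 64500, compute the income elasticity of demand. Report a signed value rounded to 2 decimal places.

-0.45

At the given values, Q = 7472 − 2.24(1270) − 0.0221(64500) = 3201.75.
∂Q/∂Y = -0.0221.
E = (-0.0221) × (64500/3201.75) = -0.4452…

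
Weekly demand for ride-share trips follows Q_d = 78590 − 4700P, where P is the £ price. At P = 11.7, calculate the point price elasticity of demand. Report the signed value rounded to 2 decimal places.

-2.33

dQ_d/dP = −4700. At P = 11.7, Q_d = 78590 − 4700(11.7) = 23600.
Ed = (dQ_d/dP)·(P/Q_d) = −4700 × (11.7/23600) = -2.3300…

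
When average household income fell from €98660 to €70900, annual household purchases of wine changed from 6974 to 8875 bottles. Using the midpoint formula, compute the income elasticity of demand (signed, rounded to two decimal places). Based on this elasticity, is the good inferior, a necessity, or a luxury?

%ΔQ = (8875 − 6974)/[( 6974 + 8875)/2] = 1901/7924.5 = 0.239888…
%ΔIncome = (70900 − 98660)/[( 98660 + 70900)/2] = -27760/84780 = -0.327435…
E_income = (1901/7924.5) / (-27760/84780) = -0.7326…
E_income < 0 ⇒ inferior good.

-0.73; inferior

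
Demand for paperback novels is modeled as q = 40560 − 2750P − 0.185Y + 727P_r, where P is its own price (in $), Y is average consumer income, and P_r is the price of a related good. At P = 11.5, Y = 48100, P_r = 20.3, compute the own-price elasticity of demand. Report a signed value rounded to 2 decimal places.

-2.14

At the given values, q = 40560 − 2750(11.5) − 0.185(48100) + 727(20.3) = 14794.6.
∂q/∂P = −2750.
E = (-2750) × (11.5/14794.6) = -2.1376…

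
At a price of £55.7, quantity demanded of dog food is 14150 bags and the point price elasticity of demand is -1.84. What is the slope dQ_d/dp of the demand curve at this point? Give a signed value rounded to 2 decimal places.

-467.43

Ed = (dQ_d/dp)·(p/Q_d) ⇒ dQ_d/dp = Ed·Q_d/p = (-1.84)·14150/55.7 = -467.4326…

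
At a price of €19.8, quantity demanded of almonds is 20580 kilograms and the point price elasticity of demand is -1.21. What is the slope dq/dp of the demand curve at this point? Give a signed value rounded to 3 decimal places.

-1257.667

Ed = (dq/dp)·(p/q) ⇒ dq/dp = Ed·q/p = (-1.21)·20580/19.8 = -1257.66666…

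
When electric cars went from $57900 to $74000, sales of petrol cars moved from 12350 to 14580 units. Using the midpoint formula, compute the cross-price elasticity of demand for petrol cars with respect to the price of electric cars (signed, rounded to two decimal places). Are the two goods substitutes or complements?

%ΔQ_{petrol cars} = (14580 − 12350)/avg = 2230/13465 = 0.165614…
%ΔP_{electric cars} = (74000 − 57900)/avg = 16100/65950 = 0.244124…
E_cross = (2230/13465) / (16100/65950) = 0.6784…
E_cross > 0 ⇒ the goods are substitutes.

0.68; substitutes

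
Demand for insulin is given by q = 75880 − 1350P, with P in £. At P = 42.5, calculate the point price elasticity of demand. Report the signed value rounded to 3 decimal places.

dq/dP = −1350. At P = 42.5, q = 75880 − 1350(42.5) = 18505.
Ed = (dq/dP)·(P/q) = −1350 × (42.5/18505) = -3.10051…

-3.101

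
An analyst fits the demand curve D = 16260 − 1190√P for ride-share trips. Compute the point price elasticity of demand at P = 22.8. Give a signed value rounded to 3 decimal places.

dD/dP = −1190/(2√P) = -124.609. At P = 22.8, D = 10577.8.
Ed = (dD/dP)·(P/D) = (-124.609) × (22.8/10577.8) = -0.26858…

-0.269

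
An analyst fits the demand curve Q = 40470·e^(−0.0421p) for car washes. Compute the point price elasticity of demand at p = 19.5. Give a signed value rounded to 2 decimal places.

dQ/dp = −0.0421·Q = -749.689. At p = 19.5, Q = 17807.3.
Ed = (dQ/dp)·(p/Q) = (-749.689) × (19.5/17807.3) = -0.8209…

-0.82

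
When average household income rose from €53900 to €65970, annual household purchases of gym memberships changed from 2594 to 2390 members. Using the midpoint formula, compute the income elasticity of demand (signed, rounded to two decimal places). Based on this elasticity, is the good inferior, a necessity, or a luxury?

-0.41; inferior

%ΔQ = (2390 − 2594)/[( 2594 + 2390)/2] = -204/2492 = -0.081861…
%ΔIncome = (65970 − 53900)/[( 53900 + 65970)/2] = 12070/59935 = 0.201384…
E_income = (-204/2492) / (12070/59935) = -0.4064…
E_income < 0 ⇒ inferior good.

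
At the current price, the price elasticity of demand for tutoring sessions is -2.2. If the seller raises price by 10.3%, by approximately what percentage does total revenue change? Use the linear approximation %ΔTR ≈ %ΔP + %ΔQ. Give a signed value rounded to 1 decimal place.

-12.4%

%ΔQ ≈ Ed × %ΔP = (-2.2) × (+10.3%) = -22.6600%
%ΔTR ≈ %ΔP + %ΔQ = (+10.3%) + (-22.6600%) = -12.3600%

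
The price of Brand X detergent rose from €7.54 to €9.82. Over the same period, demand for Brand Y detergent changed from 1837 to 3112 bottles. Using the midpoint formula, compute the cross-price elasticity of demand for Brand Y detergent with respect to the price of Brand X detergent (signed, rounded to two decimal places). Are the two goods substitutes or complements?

1.96; substitutes

%ΔQ_{Brand Y detergent} = (3112 − 1837)/avg = 1275/2474.5 = 0.515255…
%ΔP_{Brand X detergent} = (9.82 − 7.54)/avg = 2.28/8.68 = 0.262672…
E_cross = (1275/2474.5) / (2.28/8.68) = 1.9615…
E_cross > 0 ⇒ the goods are substitutes.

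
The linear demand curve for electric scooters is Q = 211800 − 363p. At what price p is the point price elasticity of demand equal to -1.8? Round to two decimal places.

Ed = −363p/(211800 − 363p). Set this equal to -1.8:
363p = 1.8·(211800 − 363p) ⇒ 363p(1 + 1.8) = 1.8·211800
p = 1.8·211800 / (363·2.8) = 375.0885…

375.09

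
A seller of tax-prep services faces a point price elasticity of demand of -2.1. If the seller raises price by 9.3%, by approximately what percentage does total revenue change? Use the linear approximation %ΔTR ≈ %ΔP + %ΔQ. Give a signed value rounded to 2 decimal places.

-10.23%

%ΔQ ≈ Ed × %ΔP = (-2.1) × (+9.3%) = -19.5300%
%ΔTR ≈ %ΔP + %ΔQ = (+9.3%) + (-19.5300%) = -10.2300%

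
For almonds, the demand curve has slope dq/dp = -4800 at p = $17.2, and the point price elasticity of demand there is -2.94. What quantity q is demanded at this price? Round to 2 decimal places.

28081.63

Ed = (dq/dp)·(p/q) ⇒ q = (dq/dp)·p/Ed = (-4800)·17.2/(-2.94) = 28081.6326…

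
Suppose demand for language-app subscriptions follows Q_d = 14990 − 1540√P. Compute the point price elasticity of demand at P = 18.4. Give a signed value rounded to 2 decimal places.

dQ_d/dP = −1540/(2√P) = -179.507. At P = 18.4, Q_d = 8384.14.
Ed = (dQ_d/dP)·(P/Q_d) = (-179.507) × (18.4/8384.14) = -0.3939…

-0.39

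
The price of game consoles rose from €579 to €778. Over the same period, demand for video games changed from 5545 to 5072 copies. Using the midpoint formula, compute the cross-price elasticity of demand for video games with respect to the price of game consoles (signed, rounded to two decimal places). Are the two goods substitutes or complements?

-0.30; complements

%ΔQ_{video games} = (5072 − 5545)/avg = -473/5308.5 = -0.089102…
%ΔP_{game consoles} = (778 − 579)/avg = 199/678.5 = 0.293294…
E_cross = (-473/5308.5) / (199/678.5) = -0.3037…
E_cross < 0 ⇒ the goods are complements.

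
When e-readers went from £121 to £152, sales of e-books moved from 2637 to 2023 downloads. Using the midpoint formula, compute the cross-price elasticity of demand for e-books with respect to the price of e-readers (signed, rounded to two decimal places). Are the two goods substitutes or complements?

-1.16; complements

%ΔQ_{e-books} = (2023 − 2637)/avg = -614/2330 = -0.263519…
%ΔP_{e-readers} = (152 − 121)/avg = 31/136.5 = 0.227106…
E_cross = (-614/2330) / (31/136.5) = -1.1603…
E_cross < 0 ⇒ the goods are complements.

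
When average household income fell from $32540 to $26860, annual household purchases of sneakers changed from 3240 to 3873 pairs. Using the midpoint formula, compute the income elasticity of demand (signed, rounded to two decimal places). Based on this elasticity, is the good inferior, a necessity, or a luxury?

%ΔQ = (3873 − 3240)/[( 3240 + 3873)/2] = 633/3556.5 = 0.177983…
%ΔIncome = (26860 − 32540)/[( 32540 + 26860)/2] = -5680/29700 = -0.191245…
E_income = (633/3556.5) / (-5680/29700) = -0.9306…
E_income < 0 ⇒ inferior good.

-0.93; inferior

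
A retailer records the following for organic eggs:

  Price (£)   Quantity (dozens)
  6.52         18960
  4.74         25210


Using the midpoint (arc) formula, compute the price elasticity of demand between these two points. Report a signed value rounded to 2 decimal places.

-0.90

%ΔQ = (25210 − 18960) / [(18960 + 25210)/2] = 6250/22085 = 0.282997…
%ΔP = (4.74 − 6.52) / [(6.52 + 4.74)/2] = -1.78/5.63 = -0.316163…
Arc Ed = %ΔQ / %ΔP = (6250/22085) / (-1.78/5.63) = -0.8950…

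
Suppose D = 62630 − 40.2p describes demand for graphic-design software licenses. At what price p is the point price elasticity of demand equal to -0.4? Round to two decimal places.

Ed = −40.2p/(62630 − 40.2p). Set this equal to -0.4:
40.2p = 0.4·(62630 − 40.2p) ⇒ 40.2p(1 + 0.4) = 0.4·62630
p = 0.4·62630 / (40.2·1.4) = 445.1314…

445.13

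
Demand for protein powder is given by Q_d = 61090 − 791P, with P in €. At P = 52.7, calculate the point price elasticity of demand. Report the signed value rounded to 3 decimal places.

-2.148

dQ_d/dP = −791. At P = 52.7, Q_d = 61090 − 791(52.7) = 19404.3.
Ed = (dQ_d/dP)·(P/Q_d) = −791 × (52.7/19404.3) = -2.14827…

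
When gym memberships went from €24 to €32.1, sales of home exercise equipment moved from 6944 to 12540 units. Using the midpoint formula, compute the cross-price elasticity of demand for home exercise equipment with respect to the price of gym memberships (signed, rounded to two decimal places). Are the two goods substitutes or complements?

%ΔQ_{home exercise equipment} = (12540 − 6944)/avg = 5596/9742 = 0.574420…
%ΔP_{gym memberships} = (32.1 − 24)/avg = 8.1/28.05 = 0.288770…
E_cross = (5596/9742) / (8.1/28.05) = 1.9891…
E_cross > 0 ⇒ the goods are substitutes.

1.99; substitutes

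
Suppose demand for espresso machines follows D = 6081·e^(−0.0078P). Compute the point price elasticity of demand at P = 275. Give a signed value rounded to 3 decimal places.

dD/dP = −0.0078·D = -5.55275. At P = 275, D = 711.891.
Ed = (dD/dP)·(P/D) = (-5.55275) × (275/711.891) = -2.145

-2.145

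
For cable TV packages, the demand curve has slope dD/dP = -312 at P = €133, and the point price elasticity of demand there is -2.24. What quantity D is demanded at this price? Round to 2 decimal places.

Ed = (dD/dP)·(P/D) ⇒ D = (dD/dP)·P/Ed = (-312)·133/(-2.24) = 18525

18525.00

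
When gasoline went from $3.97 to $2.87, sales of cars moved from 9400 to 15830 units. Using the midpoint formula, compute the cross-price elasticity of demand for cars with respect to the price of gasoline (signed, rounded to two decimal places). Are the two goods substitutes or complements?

%ΔQ_{cars} = (15830 − 9400)/avg = 6430/12615 = 0.509710…
%ΔP_{gasoline} = (2.87 − 3.97)/avg = -1.1/3.42 = -0.321637…
E_cross = (6430/12615) / (-1.1/3.42) = -1.5847…
E_cross < 0 ⇒ the goods are complements.

-1.58; complements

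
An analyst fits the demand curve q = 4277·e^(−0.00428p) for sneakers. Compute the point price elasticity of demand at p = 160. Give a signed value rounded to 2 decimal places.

-0.68

dq/dp = −0.00428·q = -9.2295. At p = 160, q = 2156.43.
Ed = (dq/dp)·(p/q) = (-9.2295) × (160/2156.43) = -0.6848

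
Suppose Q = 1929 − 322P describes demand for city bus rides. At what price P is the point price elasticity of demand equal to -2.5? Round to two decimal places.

4.28

Ed = −322P/(1929 − 322P). Set this equal to -2.5:
322P = 2.5·(1929 − 322P) ⇒ 322P(1 + 2.5) = 2.5·1929
P = 2.5·1929 / (322·3.5) = 4.2790…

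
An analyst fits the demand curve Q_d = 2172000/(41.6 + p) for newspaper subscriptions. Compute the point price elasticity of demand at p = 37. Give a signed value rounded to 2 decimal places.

dQ_d/dp = −2172000/(41.6 + p)² = -351.572. At p = 37, Q_d = 27633.6.
Ed = (dQ_d/dp)·(p/Q_d) = (-351.572) × (37/27633.6) = -0.4707…

-0.47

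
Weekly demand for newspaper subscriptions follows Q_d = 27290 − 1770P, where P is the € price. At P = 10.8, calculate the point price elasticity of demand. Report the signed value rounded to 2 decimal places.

dQ_d/dP = −1770. At P = 10.8, Q_d = 27290 − 1770(10.8) = 8174.
Ed = (dQ_d/dP)·(P/Q_d) = −1770 × (10.8/8174) = -2.3386…

-2.34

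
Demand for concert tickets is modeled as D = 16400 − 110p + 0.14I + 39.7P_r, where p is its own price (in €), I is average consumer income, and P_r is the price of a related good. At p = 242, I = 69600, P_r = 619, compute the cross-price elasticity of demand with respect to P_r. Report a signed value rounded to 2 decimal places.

At the given values, D = 16400 − 110(242) + 0.14(69600) + 39.7(619) = 24098.3.
∂D/∂P_r = 39.7.
E = (39.7) × (619/24098.3) = 1.0197…

1.02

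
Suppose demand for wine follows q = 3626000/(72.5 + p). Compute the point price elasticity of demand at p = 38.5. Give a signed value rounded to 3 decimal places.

dq/dp = −3626000/(72.5 + p)² = -294.294. At p = 38.5, q = 32666.7.
Ed = (dq/dp)·(p/q) = (-294.294) × (38.5/32666.7) = -0.34684…

-0.347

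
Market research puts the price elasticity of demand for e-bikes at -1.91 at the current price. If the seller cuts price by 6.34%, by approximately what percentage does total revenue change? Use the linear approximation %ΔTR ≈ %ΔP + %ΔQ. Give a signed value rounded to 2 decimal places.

%ΔQ ≈ Ed × %ΔP = (-1.91) × (-6.34%) = +12.1094%
%ΔTR ≈ %ΔP + %ΔQ = (-6.34%) + (+12.1094%) = +5.7694%

+5.77%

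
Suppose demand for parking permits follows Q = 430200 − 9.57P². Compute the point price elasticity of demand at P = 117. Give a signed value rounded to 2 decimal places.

dQ/dP = −2·9.57·P = -2239.38. At P = 117, Q = 299196.27.
Ed = (dQ/dP)·(P/Q) = (-2239.38) × (117/299196.27) = -0.8757…

-0.88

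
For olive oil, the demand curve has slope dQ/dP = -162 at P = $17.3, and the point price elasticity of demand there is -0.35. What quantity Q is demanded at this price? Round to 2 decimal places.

8007.43

Ed = (dQ/dP)·(P/Q) ⇒ Q = (dQ/dP)·P/Ed = (-162)·17.3/(-0.35) = 8007.4285…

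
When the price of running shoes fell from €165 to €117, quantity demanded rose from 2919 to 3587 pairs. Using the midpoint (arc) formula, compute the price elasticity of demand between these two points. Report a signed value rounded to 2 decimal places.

%ΔQ = (3587 − 2919) / [(2919 + 3587)/2] = 668/3253 = 0.205348…
%ΔP = (117 − 165) / [(165 + 117)/2] = -48/141 = -0.340425…
Arc Ed = %ΔQ / %ΔP = (668/3253) / (-48/141) = -0.6032…

-0.60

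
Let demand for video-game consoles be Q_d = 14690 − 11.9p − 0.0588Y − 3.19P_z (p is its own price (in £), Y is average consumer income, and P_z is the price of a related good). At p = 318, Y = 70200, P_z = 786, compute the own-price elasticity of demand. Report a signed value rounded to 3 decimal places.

At the given values, Q_d = 14690 − 11.9(318) − 0.0588(70200) − 3.19(786) = 4270.7.
∂Q_d/∂p = −11.9.
E = (-11.9) × (318/4270.7) = -0.88608…

-0.886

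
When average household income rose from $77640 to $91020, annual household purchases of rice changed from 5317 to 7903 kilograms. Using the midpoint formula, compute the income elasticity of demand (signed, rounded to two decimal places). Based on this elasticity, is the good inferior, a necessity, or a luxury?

%ΔQ = (7903 − 5317)/[( 5317 + 7903)/2] = 2586/6610 = 0.391225…
%ΔIncome = (91020 − 77640)/[( 77640 + 91020)/2] = 13380/84330 = 0.158662…
E_income = (2586/6610) / (13380/84330) = 2.4657…
E_income > 1 ⇒ normal good, luxury.

2.47; luxury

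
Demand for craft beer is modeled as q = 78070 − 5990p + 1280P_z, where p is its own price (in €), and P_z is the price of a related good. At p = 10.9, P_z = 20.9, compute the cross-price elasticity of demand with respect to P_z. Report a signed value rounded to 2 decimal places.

0.68

At the given values, q = 78070 − 5990(10.9) + 1280(20.9) = 39531.
∂q/∂P_z = 1280.
E = (1280) × (20.9/39531) = 0.6767…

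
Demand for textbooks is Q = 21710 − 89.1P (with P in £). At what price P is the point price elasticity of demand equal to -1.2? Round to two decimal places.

Ed = −89.1P/(21710 − 89.1P). Set this equal to -1.2:
89.1P = 1.2·(21710 − 89.1P) ⇒ 89.1P(1 + 1.2) = 1.2·21710
P = 1.2·21710 / (89.1·2.2) = 132.9048…

132.90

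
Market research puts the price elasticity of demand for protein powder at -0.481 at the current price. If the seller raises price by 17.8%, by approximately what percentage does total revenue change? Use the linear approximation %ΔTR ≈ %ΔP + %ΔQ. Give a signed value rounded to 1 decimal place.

%ΔQ ≈ Ed × %ΔP = (-0.481) × (+17.8%) = -8.5618%
%ΔTR ≈ %ΔP + %ΔQ = (+17.8%) + (-8.5618%) = +9.2382%

+9.2%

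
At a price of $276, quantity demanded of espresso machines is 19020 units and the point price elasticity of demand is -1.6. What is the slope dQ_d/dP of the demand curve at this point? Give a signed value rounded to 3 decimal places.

Ed = (dQ_d/dP)·(P/Q_d) ⇒ dQ_d/dP = Ed·Q_d/P = (-1.6)·19020/276 = -110.26086…

-110.261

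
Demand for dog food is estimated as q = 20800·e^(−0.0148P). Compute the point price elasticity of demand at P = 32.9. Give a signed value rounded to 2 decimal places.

-0.49

dq/dP = −0.0148·q = -189.173. At P = 32.9, q = 12781.9.
Ed = (dq/dP)·(P/q) = (-189.173) × (32.9/12781.9) = -0.4869…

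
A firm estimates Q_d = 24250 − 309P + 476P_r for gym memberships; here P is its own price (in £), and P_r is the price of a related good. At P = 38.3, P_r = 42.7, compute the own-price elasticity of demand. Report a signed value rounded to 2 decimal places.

At the given values, Q_d = 24250 − 309(38.3) + 476(42.7) = 32740.5.
∂Q_d/∂P = −309.
E = (-309) × (38.3/32740.5) = -0.3614…

-0.36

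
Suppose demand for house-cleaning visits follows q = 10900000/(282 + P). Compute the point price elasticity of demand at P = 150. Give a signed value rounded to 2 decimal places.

dq/dP = −10900000/(282 + P)² = -58.4062. At P = 150, q = 25231.5.
Ed = (dq/dP)·(P/q) = (-58.4062) × (150/25231.5) = -0.3472…

-0.35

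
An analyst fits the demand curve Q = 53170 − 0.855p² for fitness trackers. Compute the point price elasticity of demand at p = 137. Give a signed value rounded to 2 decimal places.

dQ/dp = −2·0.855·p = -234.27. At p = 137, Q = 37122.505.
Ed = (dQ/dp)·(p/Q) = (-234.27) × (137/37122.505) = -0.8645…

-0.86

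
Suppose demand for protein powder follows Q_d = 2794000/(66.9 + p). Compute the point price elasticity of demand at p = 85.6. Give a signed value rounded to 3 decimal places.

-0.561

dQ_d/dp = −2794000/(66.9 + p)² = -120.14. At p = 85.6, Q_d = 18321.3.
Ed = (dQ_d/dp)·(p/Q_d) = (-120.14) × (85.6/18321.3) = -0.56131…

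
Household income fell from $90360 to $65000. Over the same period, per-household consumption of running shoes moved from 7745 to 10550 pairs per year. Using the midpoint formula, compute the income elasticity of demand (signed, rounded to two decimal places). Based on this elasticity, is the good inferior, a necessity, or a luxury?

%ΔQ = (10550 − 7745)/[( 7745 + 10550)/2] = 2805/9147.5 = 0.306641…
%ΔIncome = (65000 − 90360)/[( 90360 + 65000)/2] = -25360/77680 = -0.326467…
E_income = (2805/9147.5) / (-25360/77680) = -0.9392…
E_income < 0 ⇒ inferior good.

-0.94; inferior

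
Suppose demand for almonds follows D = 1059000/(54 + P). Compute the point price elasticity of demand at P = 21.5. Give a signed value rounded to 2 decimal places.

-0.28

dD/dP = −1059000/(54 + P)² = -185.781. At P = 21.5, D = 14026.5.
Ed = (dD/dP)·(P/D) = (-185.781) × (21.5/14026.5) = -0.2847…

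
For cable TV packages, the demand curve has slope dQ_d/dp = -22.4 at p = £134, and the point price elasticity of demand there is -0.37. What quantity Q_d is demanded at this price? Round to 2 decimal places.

8112.43

Ed = (dQ_d/dp)·(p/Q_d) ⇒ Q_d = (dQ_d/dp)·p/Ed = (-22.4)·134/(-0.37) = 8112.4324…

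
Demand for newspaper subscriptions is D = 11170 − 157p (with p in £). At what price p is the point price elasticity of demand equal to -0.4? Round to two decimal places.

20.33

Ed = −157p/(11170 − 157p). Set this equal to -0.4:
157p = 0.4·(11170 − 157p) ⇒ 157p(1 + 0.4) = 0.4·11170
p = 0.4·11170 / (157·1.4) = 20.3275…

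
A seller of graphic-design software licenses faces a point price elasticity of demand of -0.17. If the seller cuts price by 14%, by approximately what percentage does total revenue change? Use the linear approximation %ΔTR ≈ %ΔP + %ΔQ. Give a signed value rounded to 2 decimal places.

-11.62%

%ΔQ ≈ Ed × %ΔP = (-0.17) × (-14%) = +2.3800%
%ΔTR ≈ %ΔP + %ΔQ = (-14%) + (+2.3800%) = -11.6200%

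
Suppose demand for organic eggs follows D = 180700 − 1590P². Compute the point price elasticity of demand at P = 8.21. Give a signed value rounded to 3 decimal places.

dD/dP = −2·1590·P = -26107.8. At P = 8.21, D = 73527.481.
Ed = (dD/dP)·(P/D) = (-26107.8) × (8.21/73527.481) = -2.91516…

-2.915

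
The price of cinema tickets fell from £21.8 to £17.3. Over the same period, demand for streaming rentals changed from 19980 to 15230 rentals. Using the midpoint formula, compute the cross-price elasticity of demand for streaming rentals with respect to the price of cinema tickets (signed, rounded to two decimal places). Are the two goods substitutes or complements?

%ΔQ_{streaming rentals} = (15230 − 19980)/avg = -4750/17605 = -0.269809…
%ΔP_{cinema tickets} = (17.3 − 21.8)/avg = -4.5/19.55 = -0.230179…
E_cross = (-4750/17605) / (-4.5/19.55) = 1.1721…
E_cross > 0 ⇒ the goods are substitutes.

1.17; substitutes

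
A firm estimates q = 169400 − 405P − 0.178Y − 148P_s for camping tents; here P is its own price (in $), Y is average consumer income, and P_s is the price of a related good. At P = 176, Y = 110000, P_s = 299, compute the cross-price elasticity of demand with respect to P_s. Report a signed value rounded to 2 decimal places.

At the given values, q = 169400 − 405(176) − 0.178(110000) − 148(299) = 34288.
∂q/∂P_s = -148.
E = (-148) × (299/34288) = -1.2905…

-1.29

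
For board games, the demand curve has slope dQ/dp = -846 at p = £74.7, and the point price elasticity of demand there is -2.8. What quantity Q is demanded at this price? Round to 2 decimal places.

Ed = (dQ/dp)·(p/Q) ⇒ Q = (dQ/dp)·p/Ed = (-846)·74.7/(-2.8) = 22570.0714…

22570.07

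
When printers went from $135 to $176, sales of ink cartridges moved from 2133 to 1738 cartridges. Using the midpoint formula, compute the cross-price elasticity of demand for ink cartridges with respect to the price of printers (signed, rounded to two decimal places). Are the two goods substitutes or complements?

%ΔQ_{ink cartridges} = (1738 − 2133)/avg = -395/1935.5 = -0.204081…
%ΔP_{printers} = (176 − 135)/avg = 41/155.5 = 0.263665…
E_cross = (-395/1935.5) / (41/155.5) = -0.7740…
E_cross < 0 ⇒ the goods are complements.

-0.77; complements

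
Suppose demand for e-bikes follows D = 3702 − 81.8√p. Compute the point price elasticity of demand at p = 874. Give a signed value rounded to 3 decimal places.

dD/dp = −81.8/(2√p) = -1.38346. At p = 874, D = 1283.71.
Ed = (dD/dp)·(p/D) = (-1.38346) × (874/1283.71) = -0.94191…

-0.942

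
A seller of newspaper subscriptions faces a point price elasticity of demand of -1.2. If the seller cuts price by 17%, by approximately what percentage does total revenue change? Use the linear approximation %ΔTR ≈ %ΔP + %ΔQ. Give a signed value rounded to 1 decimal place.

%ΔQ ≈ Ed × %ΔP = (-1.2) × (-17%) = +20.4000%
%ΔTR ≈ %ΔP + %ΔQ = (-17%) + (+20.4000%) = +3.4000%

+3.4%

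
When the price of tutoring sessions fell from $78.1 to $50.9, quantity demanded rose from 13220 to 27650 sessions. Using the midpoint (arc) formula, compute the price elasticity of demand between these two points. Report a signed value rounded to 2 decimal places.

%ΔQ = (27650 − 13220) / [(13220 + 27650)/2] = 14430/20435 = 0.706141…
%ΔP = (50.9 − 78.1) / [(78.1 + 50.9)/2] = -27.2/64.5 = -0.421705…
Arc Ed = %ΔQ / %ΔP = (14430/20435) / (-27.2/64.5) = -1.6744…

-1.67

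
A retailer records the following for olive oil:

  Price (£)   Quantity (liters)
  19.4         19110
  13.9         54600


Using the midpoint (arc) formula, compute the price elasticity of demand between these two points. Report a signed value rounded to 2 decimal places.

-2.92

%ΔQ = (54600 − 19110) / [(19110 + 54600)/2] = 35490/36855 = 0.962962…
%ΔP = (13.9 − 19.4) / [(19.4 + 13.9)/2] = -5.5/16.65 = -0.330330…
Arc Ed = %ΔQ / %ΔP = (35490/36855) / (-5.5/16.65) = -2.9151…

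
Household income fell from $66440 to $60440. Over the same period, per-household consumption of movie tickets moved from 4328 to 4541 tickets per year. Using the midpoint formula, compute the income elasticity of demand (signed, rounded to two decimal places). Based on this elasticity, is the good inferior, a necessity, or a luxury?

-0.51; inferior

%ΔQ = (4541 − 4328)/[( 4328 + 4541)/2] = 213/4434.5 = 0.048032…
%ΔIncome = (60440 − 66440)/[( 66440 + 60440)/2] = -6000/63440 = -0.094577…
E_income = (213/4434.5) / (-6000/63440) = -0.5078…
E_income < 0 ⇒ inferior good.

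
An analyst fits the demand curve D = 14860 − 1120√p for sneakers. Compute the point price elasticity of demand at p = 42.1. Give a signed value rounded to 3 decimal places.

dD/dp = −1120/(2√p) = -86.3072. At p = 42.1, D = 7592.93.
Ed = (dD/dp)·(p/D) = (-86.3072) × (42.1/7592.93) = -0.47854…

-0.479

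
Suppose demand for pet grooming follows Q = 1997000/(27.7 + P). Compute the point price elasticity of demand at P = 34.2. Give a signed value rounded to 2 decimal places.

-0.55

dQ/dP = −1997000/(27.7 + P)² = -521.191. At P = 34.2, Q = 32261.7.
Ed = (dQ/dP)·(P/Q) = (-521.191) × (34.2/32261.7) = -0.5525…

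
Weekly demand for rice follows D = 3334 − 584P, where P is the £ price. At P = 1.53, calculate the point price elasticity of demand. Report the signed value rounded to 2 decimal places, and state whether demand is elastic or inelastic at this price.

-0.37; inelastic

dD/dP = −584. At P = 1.53, D = 3334 − 584(1.53) = 2440.48.
Ed = (dD/dP)·(P/D) = −584 × (1.53/2440.48) = -0.3661…
|Ed| = 0.37 < 1, so demand is inelastic.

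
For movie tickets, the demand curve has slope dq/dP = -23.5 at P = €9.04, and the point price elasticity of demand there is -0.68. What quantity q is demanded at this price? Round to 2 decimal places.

Ed = (dq/dP)·(P/q) ⇒ q = (dq/dP)·P/Ed = (-23.5)·9.04/(-0.68) = 312.4117…

312.41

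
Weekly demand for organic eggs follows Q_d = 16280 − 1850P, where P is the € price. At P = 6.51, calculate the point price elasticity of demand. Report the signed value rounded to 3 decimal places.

-2.843

dQ_d/dP = −1850. At P = 6.51, Q_d = 16280 − 1850(6.51) = 4236.5.
Ed = (dQ_d/dP)·(P/Q_d) = −1850 × (6.51/4236.5) = -2.84279…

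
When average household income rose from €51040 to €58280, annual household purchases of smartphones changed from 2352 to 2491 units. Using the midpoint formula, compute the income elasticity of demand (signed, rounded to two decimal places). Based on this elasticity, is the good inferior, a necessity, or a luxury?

0.43; necessity

%ΔQ = (2491 − 2352)/[( 2352 + 2491)/2] = 139/2421.5 = 0.057402…
%ΔIncome = (58280 − 51040)/[( 51040 + 58280)/2] = 7240/54660 = 0.132455…
E_income = (139/2421.5) / (7240/54660) = 0.4333…
0 < E_income < 1 ⇒ normal good, necessity.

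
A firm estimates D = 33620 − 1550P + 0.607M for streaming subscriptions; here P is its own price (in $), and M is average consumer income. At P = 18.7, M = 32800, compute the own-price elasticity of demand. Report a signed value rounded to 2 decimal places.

-1.18

At the given values, D = 33620 − 1550(18.7) + 0.607(32800) = 24544.6.
∂D/∂P = −1550.
E = (-1550) × (18.7/24544.6) = -1.1809…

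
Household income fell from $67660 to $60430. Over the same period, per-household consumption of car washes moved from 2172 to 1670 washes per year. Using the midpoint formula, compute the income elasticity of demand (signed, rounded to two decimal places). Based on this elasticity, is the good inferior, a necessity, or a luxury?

%ΔQ = (1670 − 2172)/[( 2172 + 1670)/2] = -502/1921 = -0.261322…
%ΔIncome = (60430 − 67660)/[( 67660 + 60430)/2] = -7230/64045 = -0.112889…
E_income = (-502/1921) / (-7230/64045) = 2.3148…
E_income > 1 ⇒ normal good, luxury.

2.31; luxury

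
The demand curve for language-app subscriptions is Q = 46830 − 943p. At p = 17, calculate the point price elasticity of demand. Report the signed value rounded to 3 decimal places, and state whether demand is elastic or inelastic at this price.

-0.521; inelastic

dQ/dp = −943. At p = 17, Q = 46830 − 943(17) = 30799.
Ed = (dQ/dp)·(p/Q) = −943 × (17/30799) = -0.52050…
|Ed| = 0.521 < 1, so demand is inelastic.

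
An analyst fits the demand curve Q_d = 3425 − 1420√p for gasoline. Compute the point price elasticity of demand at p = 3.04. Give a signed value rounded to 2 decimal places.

-1.30

dQ_d/dp = −1420/(2√p) = -407.213. At p = 3.04, Q_d = 949.145.
Ed = (dQ_d/dp)·(p/Q_d) = (-407.213) × (3.04/949.145) = -1.3042…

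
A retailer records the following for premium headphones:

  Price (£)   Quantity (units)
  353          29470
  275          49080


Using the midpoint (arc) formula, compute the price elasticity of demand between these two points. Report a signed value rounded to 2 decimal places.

-2.01

%ΔQ = (49080 − 29470) / [(29470 + 49080)/2] = 19610/39275 = 0.499299…
%ΔP = (275 − 353) / [(353 + 275)/2] = -78/314 = -0.248407…
Arc Ed = %ΔQ / %ΔP = (19610/39275) / (-78/314) = -2.0100…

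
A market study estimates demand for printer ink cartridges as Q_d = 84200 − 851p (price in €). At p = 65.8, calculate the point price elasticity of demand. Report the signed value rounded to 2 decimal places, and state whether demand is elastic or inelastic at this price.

-1.99; elastic

dQ_d/dp = −851. At p = 65.8, Q_d = 84200 − 851(65.8) = 28204.2.
Ed = (dQ_d/dp)·(p/Q_d) = −851 × (65.8/28204.2) = -1.9853…
|Ed| = 1.99 > 1, so demand is elastic.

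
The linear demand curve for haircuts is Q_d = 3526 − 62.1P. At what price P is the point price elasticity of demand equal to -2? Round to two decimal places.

Ed = −62.1P/(3526 − 62.1P). Set this equal to -2:
62.1P = 2·(3526 − 62.1P) ⇒ 62.1P(1 + 2) = 2·3526
P = 2·3526 / (62.1·3) = 37.8529…

37.85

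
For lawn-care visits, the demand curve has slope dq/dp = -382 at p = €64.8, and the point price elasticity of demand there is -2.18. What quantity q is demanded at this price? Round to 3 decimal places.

11354.862

Ed = (dq/dp)·(p/q) ⇒ q = (dq/dp)·p/Ed = (-382)·64.8/(-2.18) = 11354.86238…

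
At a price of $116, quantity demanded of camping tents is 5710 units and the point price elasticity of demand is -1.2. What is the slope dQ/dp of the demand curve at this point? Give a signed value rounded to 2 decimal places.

Ed = (dQ/dp)·(p/Q) ⇒ dQ/dp = Ed·Q/p = (-1.2)·5710/116 = -59.0689…

-59.07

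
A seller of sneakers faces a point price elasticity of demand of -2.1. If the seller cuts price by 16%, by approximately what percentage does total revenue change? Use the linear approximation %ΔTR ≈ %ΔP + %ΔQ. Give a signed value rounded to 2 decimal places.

+17.60%

%ΔQ ≈ Ed × %ΔP = (-2.1) × (-16%) = +33.6000%
%ΔTR ≈ %ΔP + %ΔQ = (-16%) + (+33.6000%) = +17.6000%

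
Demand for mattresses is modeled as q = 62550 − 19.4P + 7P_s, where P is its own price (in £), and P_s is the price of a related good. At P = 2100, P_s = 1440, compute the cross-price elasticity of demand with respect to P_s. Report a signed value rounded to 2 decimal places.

0.32

At the given values, q = 62550 − 19.4(2100) + 7(1440) = 31890.
∂q/∂P_s = 7.
E = (7) × (1440/31890) = 0.3160…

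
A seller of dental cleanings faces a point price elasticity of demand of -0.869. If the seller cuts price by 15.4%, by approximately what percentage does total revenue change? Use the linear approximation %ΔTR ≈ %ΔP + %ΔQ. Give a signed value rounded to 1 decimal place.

-2.0%

%ΔQ ≈ Ed × %ΔP = (-0.869) × (-15.4%) = +13.3826%
%ΔTR ≈ %ΔP + %ΔQ = (-15.4%) + (+13.3826%) = -2.0174%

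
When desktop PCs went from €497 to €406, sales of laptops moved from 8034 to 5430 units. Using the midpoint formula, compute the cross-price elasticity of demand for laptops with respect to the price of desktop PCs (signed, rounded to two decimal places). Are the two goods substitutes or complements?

%ΔQ_{laptops} = (5430 − 8034)/avg = -2604/6732 = -0.386809…
%ΔP_{desktop PCs} = (406 − 497)/avg = -91/451.5 = -0.201550…
E_cross = (-2604/6732) / (-91/451.5) = 1.9191…
E_cross > 0 ⇒ the goods are substitutes.

1.92; substitutes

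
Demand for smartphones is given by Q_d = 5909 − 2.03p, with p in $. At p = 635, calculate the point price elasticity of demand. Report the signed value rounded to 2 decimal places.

dQ_d/dp = −2.03. At p = 635, Q_d = 5909 − 2.03(635) = 4619.95.
Ed = (dQ_d/dp)·(p/Q_d) = −2.03 × (635/4619.95) = -0.2790…

-0.28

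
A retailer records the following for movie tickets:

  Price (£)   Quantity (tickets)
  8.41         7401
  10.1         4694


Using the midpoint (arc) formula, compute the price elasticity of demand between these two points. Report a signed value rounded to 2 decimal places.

%ΔQ = (4694 − 7401) / [(7401 + 4694)/2] = -2707/6047.5 = -0.447622…
%ΔP = (10.1 − 8.41) / [(8.41 + 10.1)/2] = 1.69/9.255 = 0.182603…
Arc Ed = %ΔQ / %ΔP = (-2707/6047.5) / (1.69/9.255) = -2.4513…

-2.45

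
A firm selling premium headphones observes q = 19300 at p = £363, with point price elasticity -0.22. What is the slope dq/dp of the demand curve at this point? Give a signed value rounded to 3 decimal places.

Ed = (dq/dp)·(p/q) ⇒ dq/dp = Ed·q/p = (-0.22)·19300/363 = -11.69696…

-11.697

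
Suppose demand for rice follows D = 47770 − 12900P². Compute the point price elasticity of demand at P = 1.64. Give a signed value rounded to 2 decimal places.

dD/dP = −2·12900·P = -42312. At P = 1.64, D = 13074.16.
Ed = (dD/dP)·(P/D) = (-42312) × (1.64/13074.16) = -5.3075…

-5.31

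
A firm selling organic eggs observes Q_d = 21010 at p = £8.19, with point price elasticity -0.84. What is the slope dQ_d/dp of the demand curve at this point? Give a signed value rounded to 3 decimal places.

Ed = (dQ_d/dp)·(p/Q_d) ⇒ dQ_d/dp = Ed·Q_d/p = (-0.84)·21010/8.19 = -2154.87179…

-2154.872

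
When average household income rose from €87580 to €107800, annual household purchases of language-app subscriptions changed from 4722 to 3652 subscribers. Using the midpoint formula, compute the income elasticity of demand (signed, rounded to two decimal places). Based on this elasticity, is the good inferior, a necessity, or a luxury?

%ΔQ = (3652 − 4722)/[( 4722 + 3652)/2] = -1070/4187 = -0.255552…
%ΔIncome = (107800 − 87580)/[( 87580 + 107800)/2] = 20220/97690 = 0.206981…
E_income = (-1070/4187) / (20220/97690) = -1.2346…
E_income < 0 ⇒ inferior good.

-1.23; inferior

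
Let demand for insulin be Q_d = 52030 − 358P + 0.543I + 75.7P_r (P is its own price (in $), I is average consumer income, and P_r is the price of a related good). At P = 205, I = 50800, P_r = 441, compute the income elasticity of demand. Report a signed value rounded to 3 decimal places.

0.696

At the given values, Q_d = 52030 − 358(205) + 0.543(50800) + 75.7(441) = 39608.1.
∂Q_d/∂I = 0.543.
E = (0.543) × (50800/39608.1) = 0.69643…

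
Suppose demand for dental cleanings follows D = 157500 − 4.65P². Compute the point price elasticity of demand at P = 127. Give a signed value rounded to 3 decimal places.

dD/dP = −2·4.65·P = -1181.1. At P = 127, D = 82500.15.
Ed = (dD/dP)·(P/D) = (-1181.1) × (127/82500.15) = -1.81817…

-1.818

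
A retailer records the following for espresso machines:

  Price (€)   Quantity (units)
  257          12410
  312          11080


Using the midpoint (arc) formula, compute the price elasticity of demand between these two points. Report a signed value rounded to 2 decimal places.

-0.59

%ΔQ = (11080 − 12410) / [(12410 + 11080)/2] = -1330/11745 = -0.113239…
%ΔP = (312 − 257) / [(257 + 312)/2] = 55/284.5 = 0.193321…
Arc Ed = %ΔQ / %ΔP = (-1330/11745) / (55/284.5) = -0.5857…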